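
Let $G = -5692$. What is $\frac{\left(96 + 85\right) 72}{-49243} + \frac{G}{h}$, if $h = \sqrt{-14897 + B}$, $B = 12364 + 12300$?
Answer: $- \frac{13032}{49243} - \frac{5692 \sqrt{9767}}{9767} \approx -57.86$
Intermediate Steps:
$B = 24664$
$h = \sqrt{9767}$ ($h = \sqrt{-14897 + 24664} = \sqrt{9767} \approx 98.828$)
$\frac{\left(96 + 85\right) 72}{-49243} + \frac{G}{h} = \frac{\left(96 + 85\right) 72}{-49243} - \frac{5692}{\sqrt{9767}} = 181 \cdot 72 \left(- \frac{1}{49243}\right) - 5692 \frac{\sqrt{9767}}{9767} = 13032 \left(- \frac{1}{49243}\right) - \frac{5692 \sqrt{9767}}{9767} = - \frac{13032}{49243} - \frac{5692 \sqrt{9767}}{9767}$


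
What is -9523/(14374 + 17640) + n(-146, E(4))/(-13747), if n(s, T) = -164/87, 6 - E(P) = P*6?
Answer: -11384152951/38288391846 ≈ -0.29733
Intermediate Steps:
E(P) = 6 - 6*P (E(P) = 6 - P*6 = 6 - 6*P)
n(s, T) = -164/87 (n(s, T) = -164*1/87 = -164/87)
-9523/(14374 + 17640) + n(-146, E(4))/(-13747) = -9523/(14374 + 17640) - 164/87/(-13747) = -9523/32014 - 164/87*(-1/13747) = -9523*1/32014 + 164/1195989 = -9523/32014 + 164/1195989 = -11384152951/38288391846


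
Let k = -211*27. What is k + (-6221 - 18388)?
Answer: -30306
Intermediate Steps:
k = -5697
k + (-6221 - 18388) = -5697 + (-6221 - 18388) = -5697 - 24609 = -30306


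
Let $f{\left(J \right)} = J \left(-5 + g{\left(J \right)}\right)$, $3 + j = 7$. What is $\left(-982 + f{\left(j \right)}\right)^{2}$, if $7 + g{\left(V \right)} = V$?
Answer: $1028196$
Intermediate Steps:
$j = 4$ ($j = -3 + 7 = 4$)
$g{\left(V \right)} = -7 + V$
$f{\left(J \right)} = J \left(-12 + J\right)$ ($f{\left(J \right)} = J \left(-5 + \left(-7 + J\right)\right) = J \left(-12 + J\right)$)
$\left(-982 + f{\left(j \right)}\right)^{2} = \left(-982 + 4 \left(-12 + 4\right)\right)^{2} = \left(-982 + 4 \left(-8\right)\right)^{2} = \left(-982 - 32\right)^{2} = \left(-1014\right)^{2} = 1028196$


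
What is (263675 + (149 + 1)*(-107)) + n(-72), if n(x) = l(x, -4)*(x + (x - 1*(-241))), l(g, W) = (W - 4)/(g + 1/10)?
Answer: 178050135/719 ≈ 2.4764e+5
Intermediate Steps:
l(g, W) = (-4 + W)/(⅒ + g) (l(g, W) = (-4 + W)/(g + ⅒) = (-4 + W)/(⅒ + g))
n(x) = -80*(241 + 2*x)/(1 + 10*x) (n(x) = (10*(-4 - 4)/(1 + 10*x))*(x + (x - 1*(-241))) = (10*(-8)/(1 + 10*x))*(x + (x + 241)) = (-80/(1 + 10*x))*(x + (241 + x)) = (-80/(1 + 10*x))*(241 + 2*x) = -80*(241 + 2*x)/(1 + 10*x))
(263675 + (149 + 1)*(-107)) + n(-72) = (263675 + (149 + 1)*(-107)) + 80*(-241 - 2*(-72))/(1 + 10*(-72)) = (263675 + 150*(-107)) + 80*(-241 + 144)/(1 - 720) = (263675 - 16050) + 80*(-97)/(-719) = 247625 + 80*(-1/719)*(-97) = 247625 + 7760/719 = 178050135/719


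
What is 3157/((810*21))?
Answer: 451/2430 ≈ 0.18560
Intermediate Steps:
3157/((810*21)) = 3157/17010 = 3157*(1/17010) = 451/2430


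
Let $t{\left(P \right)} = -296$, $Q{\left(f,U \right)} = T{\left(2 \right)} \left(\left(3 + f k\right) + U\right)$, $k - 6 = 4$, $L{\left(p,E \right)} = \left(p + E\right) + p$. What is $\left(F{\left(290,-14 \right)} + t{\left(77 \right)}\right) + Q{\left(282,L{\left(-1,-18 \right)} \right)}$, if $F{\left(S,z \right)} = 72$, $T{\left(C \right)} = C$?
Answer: $5382$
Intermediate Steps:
$L{\left(p,E \right)} = E + 2 p$ ($L{\left(p,E \right)} = \left(E + p\right) + p = E + 2 p$)
$k = 10$ ($k = 6 + 4 = 10$)
$Q{\left(f,U \right)} = 6 + 2 U + 20 f$ ($Q{\left(f,U \right)} = 2 \left(\left(3 + f 10\right) + U\right) = 2 \left(\left(3 + 10 f\right) + U\right) = 2 \left(3 + U + 10 f\right) = 6 + 2 U + 20 f$)
$\left(F{\left(290,-14 \right)} + t{\left(77 \right)}\right) + Q{\left(282,L{\left(-1,-18 \right)} \right)} = \left(72 - 296\right) + \left(6 + 2 \left(-18 + 2 \left(-1\right)\right) + 20 \cdot 282\right) = -224 + \left(6 + 2 \left(-18 - 2\right) + 5640\right) = -224 + \left(6 + 2 \left(-20\right) + 5640\right) = -224 + \left(6 - 40 + 5640\right) = -224 + 5606 = 5382$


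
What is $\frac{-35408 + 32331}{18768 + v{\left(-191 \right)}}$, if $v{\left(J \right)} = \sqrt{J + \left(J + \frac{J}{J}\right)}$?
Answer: $- \frac{19249712}{117412735} + \frac{3077 i \sqrt{381}}{352238205} \approx -0.16395 + 0.00017051 i$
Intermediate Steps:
$v{\left(J \right)} = \sqrt{1 + 2 J}$ ($v{\left(J \right)} = \sqrt{J + \left(J + 1\right)} = \sqrt{J + \left(1 + J\right)} = \sqrt{1 + 2 J}$)
$\frac{-35408 + 32331}{18768 + v{\left(-191 \right)}} = \frac{-35408 + 32331}{18768 + \sqrt{1 + 2 \left(-191\right)}} = - \frac{3077}{18768 + \sqrt{1 - 382}} = - \frac{3077}{18768 + \sqrt{-381}} = - \frac{3077}{18768 + i \sqrt{381}}$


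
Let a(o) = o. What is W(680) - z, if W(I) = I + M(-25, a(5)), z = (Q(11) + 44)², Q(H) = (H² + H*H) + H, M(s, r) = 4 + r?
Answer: -87520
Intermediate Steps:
Q(H) = H + 2*H² (Q(H) = (H² + H²) + H = 2*H² + H = H + 2*H²)
z = 88209 (z = (11*(1 + 2*11) + 44)² = (11*(1 + 22) + 44)² = (11*23 + 44)² = (253 + 44)² = 297² = 88209)
W(I) = 9 + I (W(I) = I + (4 + 5) = I + 9 = 9 + I)
W(680) - z = (9 + 680) - 1*88209 = 689 - 88209 = -87520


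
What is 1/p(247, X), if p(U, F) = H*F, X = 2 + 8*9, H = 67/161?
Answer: 161/4958 ≈ 0.032473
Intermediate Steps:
H = 67/161 (H = 67*(1/161) = 67/161 ≈ 0.41615)
X = 74 (X = 2 + 72 = 74)
p(U, F) = 67*F/161
1/p(247, X) = 1/((67/161)*74) = 1/(4958/161) = 161/4958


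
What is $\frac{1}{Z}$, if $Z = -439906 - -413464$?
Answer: $- \frac{1}{26442} \approx -3.7819 \cdot 10^{-5}$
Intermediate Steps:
$Z = -26442$ ($Z = -439906 + 413464 = -26442$)
$\frac{1}{Z} = \frac{1}{-26442} = - \frac{1}{26442}$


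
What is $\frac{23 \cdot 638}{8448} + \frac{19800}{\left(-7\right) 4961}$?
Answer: $\frac{1414519}{1212288} \approx 1.1668$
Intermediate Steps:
$\frac{23 \cdot 638}{8448} + \frac{19800}{\left(-7\right) 4961} = 14674 \cdot \frac{1}{8448} + \frac{19800}{-34727} = \frac{667}{384} + 19800 \left(- \frac{1}{34727}\right) = \frac{667}{384} - \frac{1800}{3157} = \frac{1414519}{1212288}$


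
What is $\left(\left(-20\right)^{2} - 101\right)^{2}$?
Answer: $89401$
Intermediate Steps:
$\left(\left(-20\right)^{2} - 101\right)^{2} = \left(400 - 101\right)^{2} = 299^{2} = 89401$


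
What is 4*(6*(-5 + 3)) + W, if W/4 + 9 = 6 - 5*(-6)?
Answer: 60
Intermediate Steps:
W = 108 (W = -36 + 4*(6 - 5*(-6)) = -36 + 4*(6 + 30) = -36 + 4*36 = -36 + 144 = 108)
4*(6*(-5 + 3)) + W = 4*(6*(-5 + 3)) + 108 = 4*(6*(-2)) + 108 = 4*(-12) + 108 = -48 + 108 = 60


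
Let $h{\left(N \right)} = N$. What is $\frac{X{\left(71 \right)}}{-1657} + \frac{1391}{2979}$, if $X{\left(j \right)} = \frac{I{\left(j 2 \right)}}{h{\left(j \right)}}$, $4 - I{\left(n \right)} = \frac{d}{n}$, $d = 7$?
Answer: $\frac{23236199515}{49766798646} \approx 0.4669$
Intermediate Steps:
$I{\left(n \right)} = 4 - \frac{7}{n}$
$X{\left(j \right)} = \frac{4 - \frac{7}{2 j}}{j}$ ($X{\left(j \right)} = \frac{4 - \frac{7}{j 2}}{j} = \frac{4 - \frac{7}{2 j}}{j}$)
$\frac{X{\left(71 \right)}}{-1657} + \frac{1391}{2979} = \frac{\frac{1}{2} \cdot \frac{1}{5041} \left(-7 + 8 \cdot 71\right)}{-1657} + \frac{1391}{2979} = \frac{1}{2} \cdot \frac{1}{5041} \left(-7 + 568\right) \left(- \frac{1}{1657}\right) + 1391 \cdot \frac{1}{2979} = \frac{1}{2} \cdot \frac{1}{5041} \cdot 561 \left(- \frac{1}{1657}\right) + \frac{1391}{2979} = \frac{561}{10082} \left(- \frac{1}{1657}\right) + \frac{1391}{2979} = - \frac{561}{16705874} + \frac{1391}{2979} = \frac{23236199515}{49766798646}$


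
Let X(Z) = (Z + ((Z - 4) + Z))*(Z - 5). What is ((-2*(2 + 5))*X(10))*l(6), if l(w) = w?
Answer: -10920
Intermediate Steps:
X(Z) = (-5 + Z)*(-4 + 3*Z) (X(Z) = (Z + ((-4 + Z) + Z))*(-5 + Z) = (Z + (-4 + 2*Z))*(-5 + Z) = (-4 + 3*Z)*(-5 + Z) = (-5 + Z)*(-4 + 3*Z))
((-2*(2 + 5))*X(10))*l(6) = ((-2*(2 + 5))*(20 - 19*10 + 3*10²))*6 = ((-2*7)*(20 - 190 + 3*100))*6 = -14*(20 - 190 + 300)*6 = -14*130*6 = -1820*6 = -10920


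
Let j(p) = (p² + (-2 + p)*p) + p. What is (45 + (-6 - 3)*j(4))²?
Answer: 42849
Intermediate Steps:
j(p) = p + p² + p*(-2 + p) (j(p) = (p² + p*(-2 + p)) + p = p + p² + p*(-2 + p))
(45 + (-6 - 3)*j(4))² = (45 + (-6 - 3)*(4*(-1 + 2*4)))² = (45 - 36*(-1 + 8))² = (45 - 36*7)² = (45 - 9*28)² = (45 - 252)² = (-207)² = 42849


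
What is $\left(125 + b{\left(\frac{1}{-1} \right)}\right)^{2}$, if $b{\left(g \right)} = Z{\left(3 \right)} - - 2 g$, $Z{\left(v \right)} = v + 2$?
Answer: $16384$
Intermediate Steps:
$Z{\left(v \right)} = 2 + v$
$b{\left(g \right)} = 5 + 2 g$ ($b{\left(g \right)} = \left(2 + 3\right) - - 2 g = 5 + 2 g$)
$\left(125 + b{\left(\frac{1}{-1} \right)}\right)^{2} = \left(125 + \left(5 + \frac{2}{-1}\right)\right)^{2} = \left(125 + \left(5 + 2 \left(-1\right)\right)\right)^{2} = \left(125 + \left(5 - 2\right)\right)^{2} = \left(125 + 3\right)^{2} = 128^{2} = 16384$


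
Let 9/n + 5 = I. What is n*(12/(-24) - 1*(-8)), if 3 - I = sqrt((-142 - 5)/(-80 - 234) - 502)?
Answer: -42390/158737 + 135*I*sqrt(49449034)/317474 ≈ -0.26705 + 2.9902*I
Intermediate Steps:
I = 3 - I*sqrt(49449034)/314 (I = 3 - sqrt((-142 - 5)/(-80 - 234) - 502) = 3 - sqrt(-147/(-314) - 502) = 3 - sqrt(-147*(-1/314) - 502) = 3 - sqrt(147/314 - 502) = 3 - sqrt(-157481/314) = 3 - I*sqrt(49449034)/314 ≈ 3.0 - 22.395*I)
n = 9/(-2 - I*sqrt(49449034)/314) (n = 9/(-5 + (3 - I*sqrt(49449034)/314)) = 9/(-2 - I*sqrt(49449034)/314) ≈ -0.035606 + 0.3987*I)
n*(12/(-24) - 1*(-8)) = (-5652/158737 + 9*I*sqrt(49449034)/158737)*(12/(-24) - 1*(-8)) = (-5652/158737 + 9*I*sqrt(49449034)/158737)*(12*(-1/24) + 8) = (-5652/158737 + 9*I*sqrt(49449034)/158737)*(-1/2 + 8) = (-5652/158737 + 9*I*sqrt(49449034)/158737)*(15/2) = -42390/158737 + 135*I*sqrt(49449034)/317474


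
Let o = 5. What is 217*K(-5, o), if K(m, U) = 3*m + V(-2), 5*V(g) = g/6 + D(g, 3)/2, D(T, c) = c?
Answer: -96131/30 ≈ -3204.4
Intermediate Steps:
V(g) = 3/10 + g/30 (V(g) = (g/6 + 3/2)/5 = (3/2 + g/6)/5 = 3/10 + g/30)
K(m, U) = 7/30 + 3*m (K(m, U) = 3*m + (3/10 + (1/30)*(-2)) = 3*m + (3/10 - 1/15) = 3*m + 7/30 = 7/30 + 3*m)
217*K(-5, o) = 217*(7/30 + 3*(-5)) = 217*(7/30 - 15) = 217*(-443/30) = -96131/30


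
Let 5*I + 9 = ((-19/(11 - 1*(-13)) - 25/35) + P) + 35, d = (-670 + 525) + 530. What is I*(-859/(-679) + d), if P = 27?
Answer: 1134466187/285180 ≈ 3978.1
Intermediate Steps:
d = 385 (d = -145 + 530 = 385)
I = 8651/840 (I = -9/5 + (((-19/(11 - 1*(-13)) - 25/35) + 27) + 35)/5 = -9/5 + (((-19/(11 + 13) - 25*1/35) + 27) + 35)/5 = -9/5 + (((-19/24 - 5/7) + 27) + 35)/5 = -9/5 + ((-253/168 + 27) + 35)/5 = -9/5 + (4283/168 + 35)/5 = -9/5 + (⅕)*(10163/168) = -9/5 + 10163/840 = 8651/840 ≈ 10.299)
I*(-859/(-679) + d) = 8651*(-859/(-679) + 385)/840 = 8651*(-859*(-1/679) + 385)/840 = 8651*(859/679 + 385)/840 = (8651/840)*(262274/679) = 1134466187/285180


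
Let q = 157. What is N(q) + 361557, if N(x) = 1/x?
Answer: 56764450/157 ≈ 3.6156e+5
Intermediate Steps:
N(q) + 361557 = 1/157 + 361557 = 56764450/157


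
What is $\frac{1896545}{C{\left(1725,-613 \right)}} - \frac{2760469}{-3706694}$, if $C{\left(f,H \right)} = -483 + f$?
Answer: $\frac{1758335118682}{1150928487} \approx 1527.8$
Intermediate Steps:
$\frac{1896545}{C{\left(1725,-613 \right)}} - \frac{2760469}{-3706694} = \frac{1896545}{-483 + 1725} - \frac{2760469}{-3706694} = \frac{1896545}{1242} - - \frac{2760469}{3706694} = 1896545 \cdot \frac{1}{1242} + \frac{2760469}{3706694} = \frac{1896545}{1242} + \frac{2760469}{3706694} = \frac{1758335118682}{1150928487}$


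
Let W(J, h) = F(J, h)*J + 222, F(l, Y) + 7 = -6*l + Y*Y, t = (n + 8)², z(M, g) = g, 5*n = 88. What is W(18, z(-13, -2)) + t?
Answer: -28016/25 ≈ -1120.6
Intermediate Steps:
n = 88/5 (n = (⅕)*88 = 88/5 ≈ 17.600)
t = 16384/25 (t = (88/5 + 8)² = (128/5)² = 16384/25 ≈ 655.36)
F(l, Y) = -7 + Y² - 6*l (F(l, Y) = -7 + (-6*l + Y*Y) = -7 + (-6*l + Y²) = -7 + (Y² - 6*l) = -7 + Y² - 6*l)
W(J, h) = 222 + J*(-7 + h² - 6*J) (W(J, h) = (-7 + h² - 6*J)*J + 222 = J*(-7 + h² - 6*J) + 222 = 222 + J*(-7 + h² - 6*J))
W(18, z(-13, -2)) + t = (222 - 1*18*(7 - 1*(-2)² + 6*18)) + 16384/25 = (222 - 1*18*(7 - 1*4 + 108)) + 16384/25 = (222 - 1*18*(7 - 4 + 108)) + 16384/25 = (222 - 1*18*111) + 16384/25 = (222 - 1998) + 16384/25 = -1776 + 16384/25 = -28016/25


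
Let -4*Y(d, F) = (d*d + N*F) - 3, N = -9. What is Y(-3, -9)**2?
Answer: 7569/16 ≈ 473.06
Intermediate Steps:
Y(d, F) = 3/4 - d**2/4 + 9*F/4 (Y(d, F) = -((d*d - 9*F) - 3)/4 = -((d**2 - 9*F) - 3)/4 = -(-3 + d**2 - 9*F)/4 = 3/4 - d**2/4 + 9*F/4)
Y(-3, -9)**2 = (3/4 - 1/4*(-3)**2 + (9/4)*(-9))**2 = (3/4 - 1/4*9 - 81/4)**2 = (3/4 - 9/4 - 81/4)**2 = (-87/4)**2 = 7569/16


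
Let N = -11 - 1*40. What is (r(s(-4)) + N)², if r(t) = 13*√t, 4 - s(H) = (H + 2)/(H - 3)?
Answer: 22601/7 - 1326*√182/7 ≈ 673.18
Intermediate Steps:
s(H) = 4 - (2 + H)/(-3 + H) (s(H) = 4 - (H + 2)/(H - 3) = 4 - (2 + H)/(-3 + H))
N = -51 (N = -11 - 40 = -51)
(r(s(-4)) + N)² = (13*√((-14 + 3*(-4))/(-3 - 4)) - 51)² = (13*√((-14 - 12)/(-7)) - 51)² = (13*√(-⅐*(-26)) - 51)² = (13*√(26/7) - 51)² = (13*(√182/7) - 51)² = (13*√182/7 - 51)² = (-51 + 13*√182/7)²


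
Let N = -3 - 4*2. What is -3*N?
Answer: 33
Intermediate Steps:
N = -11 (N = -3 - 8 = -11)
-3*N = -3*(-11) = 33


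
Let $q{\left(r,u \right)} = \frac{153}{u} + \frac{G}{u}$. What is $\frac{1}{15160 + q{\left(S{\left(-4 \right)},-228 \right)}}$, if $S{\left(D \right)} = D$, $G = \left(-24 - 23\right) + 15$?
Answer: $\frac{228}{3456359} \approx 6.5965 \cdot 10^{-5}$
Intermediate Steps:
$G = -32$ ($G = \left(-24 - 23\right) + 15 = -47 + 15 = -32$)
$q{\left(r,u \right)} = \frac{121}{u}$ ($q{\left(r,u \right)} = \frac{153}{u} - \frac{32}{u} = \frac{121}{u}$)
$\frac{1}{15160 + q{\left(S{\left(-4 \right)},-228 \right)}} = \frac{1}{15160 + \frac{121}{-228}} = \frac{1}{15160 + 121 \left(- \frac{1}{228}\right)} = \frac{1}{15160 - \frac{121}{228}} = \frac{1}{\frac{3456359}{228}} = \frac{228}{3456359}$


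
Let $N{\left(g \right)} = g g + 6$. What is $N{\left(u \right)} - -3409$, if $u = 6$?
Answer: $3451$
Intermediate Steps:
$N{\left(g \right)} = 6 + g^{2}$ ($N{\left(g \right)} = g^{2} + 6 = 6 + g^{2}$)
$N{\left(u \right)} - -3409 = \left(6 + 6^{2}\right) - -3409 = \left(6 + 36\right) + 3409 = 42 + 3409 = 3451$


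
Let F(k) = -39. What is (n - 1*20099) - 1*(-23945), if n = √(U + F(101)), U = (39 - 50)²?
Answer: 3846 + √82 ≈ 3855.1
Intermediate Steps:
U = 121 (U = (-11)² = 121)
n = √82 (n = √(121 - 39) = √82 ≈ 9.0554)
(n - 1*20099) - 1*(-23945) = (√82 - 1*20099) - 1*(-23945) = (√82 - 20099) + 23945 = (-20099 + √82) + 23945 = 3846 + √82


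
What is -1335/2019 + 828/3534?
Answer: -169231/396397 ≈ -0.42692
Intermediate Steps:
-1335/2019 + 828/3534 = -1335*1/2019 + 828*(1/3534) = -445/673 + 138/589 = -169231/396397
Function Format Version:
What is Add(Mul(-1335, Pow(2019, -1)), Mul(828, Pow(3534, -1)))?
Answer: Rational(-169231, 396397) ≈ -0.42692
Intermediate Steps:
Add(Mul(-1335, Pow(2019, -1)), Mul(828, Pow(3534, -1))) = Add(Mul(-1335, Rational(1, 2019)), Mul(828, Rational(1, 3534))) = Add(Rational(-445, 673), Rational(138, 589)) = Rational(-169231, 396397)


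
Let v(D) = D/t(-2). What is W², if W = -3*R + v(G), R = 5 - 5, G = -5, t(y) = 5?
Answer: 1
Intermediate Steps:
R = 0
v(D) = D/5
W = -1 (W = -3*0 + (⅕)*(-5) = 0 - 1 = -1)
W² = (-1)² = 1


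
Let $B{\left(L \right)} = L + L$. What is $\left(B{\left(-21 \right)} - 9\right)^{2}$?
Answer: $2601$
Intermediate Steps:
$B{\left(L \right)} = 2 L$
$\left(B{\left(-21 \right)} - 9\right)^{2} = \left(2 \left(-21\right) - 9\right)^{2} = \left(-42 - 9\right)^{2} = \left(-51\right)^{2} = 2601$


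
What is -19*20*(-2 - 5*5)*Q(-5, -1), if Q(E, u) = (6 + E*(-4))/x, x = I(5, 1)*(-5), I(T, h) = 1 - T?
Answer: 13338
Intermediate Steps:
x = 20 (x = (1 - 1*5)*(-5) = (1 - 5)*(-5) = -4*(-5) = 20)
Q(E, u) = 3/10 - E/5 (Q(E, u) = (6 + E*(-4))/20 = (6 - 4*E)*(1/20) = 3/10 - E/5)
-19*20*(-2 - 5*5)*Q(-5, -1) = -19*20*(-2 - 5*5)*(3/10 - ⅕*(-5)) = -19*20*(-2 - 25)*(3/10 + 1) = -19*20*(-27)*13/10 = -(-10260)*13/10 = -19*(-702) = 13338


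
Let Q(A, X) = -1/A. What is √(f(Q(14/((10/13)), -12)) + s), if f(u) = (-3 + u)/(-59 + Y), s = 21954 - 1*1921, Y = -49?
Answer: √53749496346/1638 ≈ 141.54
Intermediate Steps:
s = 20033 (s = 21954 - 1921 = 20033)
f(u) = 1/36 - u/108 (f(u) = (-3 + u)/(-59 - 49) = (-3 + u)/(-108) = (-3 + u)*(-1/108) = 1/36 - u/108)
√(f(Q(14/((10/13)), -12)) + s) = √((1/36 - (-1)/(108*(14/((10/13))))) + 20033) = √((1/36 - (-1)/(108*(14/((10*(1/13)))))) + 20033) = √((1/36 - (-1)/(108*(14/(10/13)))) + 20033) = √((1/36 - (-1)/(108*(14*(13/10)))) + 20033) = √((1/36 - (-1)/(108*91/5)) + 20033) = √((1/36 - (-1)*5/(108*91)) + 20033) = √((1/36 - 1/108*(-5/91)) + 20033) = √((1/36 + 5/9828) + 20033) = √(139/4914 + 20033) = √(98442301/4914) = √53749496346/1638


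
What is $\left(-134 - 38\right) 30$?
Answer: $-5160$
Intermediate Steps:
$\left(-134 - 38\right) 30 = \left(-172\right) 30 = -5160$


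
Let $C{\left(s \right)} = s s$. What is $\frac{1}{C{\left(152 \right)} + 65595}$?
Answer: $\frac{1}{88699} \approx 1.1274 \cdot 10^{-5}$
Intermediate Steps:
$C{\left(s \right)} = s^{2}$
$\frac{1}{C{\left(152 \right)} + 65595} = \frac{1}{152^{2} + 65595} = \frac{1}{23104 + 65595} = \frac{1}{88699}$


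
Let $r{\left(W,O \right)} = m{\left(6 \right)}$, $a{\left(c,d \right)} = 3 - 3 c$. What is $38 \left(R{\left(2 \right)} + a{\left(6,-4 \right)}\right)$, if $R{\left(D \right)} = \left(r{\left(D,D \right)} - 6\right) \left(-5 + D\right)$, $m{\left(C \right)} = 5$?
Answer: $-456$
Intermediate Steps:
$r{\left(W,O \right)} = 5$
$R{\left(D \right)} = 5 - D$ ($R{\left(D \right)} = \left(5 - 6\right) \left(-5 + D\right) = - (-5 + D) = 5 - D$)
$38 \left(R{\left(2 \right)} + a{\left(6,-4 \right)}\right) = 38 \left(\left(5 - 2\right) + \left(3 - 18\right)\right) = 38 \left(3 - 15\right) = 38 \left(-12\right) = -456$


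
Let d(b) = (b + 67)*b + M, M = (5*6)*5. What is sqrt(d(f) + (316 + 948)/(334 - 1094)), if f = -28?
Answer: 4*I*sqrt(532285)/95 ≈ 30.719*I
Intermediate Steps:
M = 150 (M = 30*5 = 150)
d(b) = 150 + b*(67 + b) (d(b) = (b + 67)*b + 150 = (67 + b)*b + 150 = b*(67 + b) + 150 = 150 + b*(67 + b))
sqrt(d(f) + (316 + 948)/(334 - 1094)) = sqrt((150 + (-28)**2 + 67*(-28)) + (316 + 948)/(334 - 1094)) = sqrt((150 + 784 - 1876) + 1264/(-760)) = sqrt(-942 + 1264*(-1/760)) = sqrt(-942 - 158/95) = sqrt(-89648/95) = 4*I*sqrt(532285)/95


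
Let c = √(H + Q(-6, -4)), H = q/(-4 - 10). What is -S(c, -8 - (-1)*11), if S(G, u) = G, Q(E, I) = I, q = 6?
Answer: -I*√217/7 ≈ -2.1044*I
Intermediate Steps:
H = -3/7 (H = 6/(-4 - 10) = 6/(-14) = -1/14*6 = -3/7 ≈ -0.42857)
c = I*√217/7 (c = √(-3/7 - 4) = √(-31/7) = I*√217/7 ≈ 2.1044*I)
-S(c, -8 - (-1)*11) = -I*√217/7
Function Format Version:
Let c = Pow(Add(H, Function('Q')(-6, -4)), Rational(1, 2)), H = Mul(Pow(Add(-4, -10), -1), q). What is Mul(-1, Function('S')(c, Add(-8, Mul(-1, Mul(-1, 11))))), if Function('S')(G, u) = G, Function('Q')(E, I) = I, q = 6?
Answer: Mul(Rational(-1, 7), I, Pow(217, Rational(1, 2))) ≈ Mul(-2.1044, I)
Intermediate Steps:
H = Rational(-3, 7) (H = Mul(Pow(Add(-4, -10), -1), 6) = Mul(Pow(-14, -1), 6) = Mul(Rational(-1, 14), 6) = Rational(-3, 7) ≈ -0.42857)
c = Mul(Rational(1, 7), I, Pow(217, Rational(1, 2))) (c = Pow(Add(Rational(-3, 7), -4), Rational(1, 2)) = Pow(Rational(-31, 7), Rational(1, 2)) = Mul(Rational(1, 7), I, Pow(217, Rational(1, 2))) ≈ Mul(2.1044, I))
Mul(-1, Function('S')(c, Add(-8, Mul(-1, Mul(-1, 11))))) = Mul(-1, Mul(Rational(1, 7), I, Pow(217, Rational(1, 2)))) = Mul(Rational(-1, 7), I, Pow(217, Rational(1, 2)))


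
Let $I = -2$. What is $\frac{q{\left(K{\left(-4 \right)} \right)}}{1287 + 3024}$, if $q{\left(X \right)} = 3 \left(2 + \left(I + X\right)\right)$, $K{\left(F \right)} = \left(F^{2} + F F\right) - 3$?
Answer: $\frac{29}{1437} \approx 0.020181$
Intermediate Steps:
$K{\left(F \right)} = -3 + 2 F^{2}$ ($K{\left(F \right)} = \left(F^{2} + F^{2}\right) - 3 = 2 F^{2} - 3 = -3 + 2 F^{2}$)
$q{\left(X \right)} = 3 X$ ($q{\left(X \right)} = 3 \left(2 + \left(-2 + X\right)\right) = 3 X$)
$\frac{q{\left(K{\left(-4 \right)} \right)}}{1287 + 3024} = \frac{3 \left(-3 + 2 \left(-4\right)^{2}\right)}{1287 + 3024} = \frac{3 \left(-3 + 2 \cdot 16\right)}{4311} = 3 \left(-3 + 32\right) \frac{1}{4311} = 3 \cdot 29 \cdot \frac{1}{4311} = 87 \cdot \frac{1}{4311} = \frac{29}{1437}$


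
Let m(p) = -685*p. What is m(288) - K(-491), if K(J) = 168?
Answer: -197448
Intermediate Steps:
m(288) - K(-491) = -685*288 - 1*168 = -197280 - 168 = -197448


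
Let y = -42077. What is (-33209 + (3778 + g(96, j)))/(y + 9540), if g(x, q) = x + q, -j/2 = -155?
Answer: 29025/32537 ≈ 0.89206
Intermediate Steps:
j = 310 (j = -2*(-155) = 310)
g(x, q) = q + x
(-33209 + (3778 + g(96, j)))/(y + 9540) = (-33209 + (3778 + (310 + 96)))/(-42077 + 9540) = (-33209 + (3778 + 406))/(-32537) = (-33209 + 4184)*(-1/32537) = -29025*(-1/32537) = 29025/32537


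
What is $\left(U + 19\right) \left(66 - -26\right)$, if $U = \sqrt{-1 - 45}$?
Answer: $1748 + 92 i \sqrt{46} \approx 1748.0 + 623.97 i$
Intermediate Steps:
$U = i \sqrt{46}$ ($U = \sqrt{-46} = i \sqrt{46} \approx 6.7823 i$)
$\left(U + 19\right) \left(66 - -26\right) = \left(i \sqrt{46} + 19\right) \left(66 - -26\right) = \left(19 + i \sqrt{46}\right) \left(66 + 26\right) = \left(19 + i \sqrt{46}\right) 92 = 1748 + 92 i \sqrt{46}$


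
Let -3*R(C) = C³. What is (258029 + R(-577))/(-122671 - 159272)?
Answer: -192874120/845829 ≈ -228.03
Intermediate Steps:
R(C) = -C³/3
(258029 + R(-577))/(-122671 - 159272) = (258029 - ⅓*(-577)³)/(-122671 - 159272) = (258029 - ⅓*(-192100033))/(-281943) = (258029 + 192100033/3)*(-1/281943) = (192874120/3)*(-1/281943) = -192874120/845829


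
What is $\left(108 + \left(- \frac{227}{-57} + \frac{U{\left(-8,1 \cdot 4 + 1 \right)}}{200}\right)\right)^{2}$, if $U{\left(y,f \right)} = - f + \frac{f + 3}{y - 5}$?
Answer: $\frac{275282484706321}{21963240000} \approx 12534.0$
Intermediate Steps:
$U{\left(y,f \right)} = - f + \frac{3 + f}{-5 + y}$
$\left(108 + \left(- \frac{227}{-57} + \frac{U{\left(-8,1 \cdot 4 + 1 \right)}}{200}\right)\right)^{2} = \left(108 + \left(- \frac{227}{-57} + \frac{\frac{1}{-5 - 8} \left(3 + 6 \left(1 \cdot 4 + 1\right) - \left(1 \cdot 4 + 1\right) \left(-8\right)\right)}{200}\right)\right)^{2} = \left(108 + \left(\left(-227\right) \left(- \frac{1}{57}\right) + \frac{3 + 6 \left(4 + 1\right) - \left(4 + 1\right) \left(-8\right)}{-13} \cdot \frac{1}{200}\right)\right)^{2} = \left(108 + \left(\frac{227}{57} + - \frac{3 + 6 \cdot 5 - 5 \left(-8\right)}{13} \cdot \frac{1}{200}\right)\right)^{2} = \left(108 + \left(\frac{227}{57} + - \frac{3 + 30 + 40}{13} \cdot \frac{1}{200}\right)\right)^{2} = \left(108 + \left(\frac{227}{57} + \left(- \frac{1}{13}\right) 73 \cdot \frac{1}{200}\right)\right)^{2} = \left(108 + \left(\frac{227}{57} - \frac{73}{2600}\right)\right)^{2} = \left(108 + \frac{586039}{148200}\right)^{2} = \left(\frac{16591639}{148200}\right)^{2} = \frac{275282484706321}{21963240000}$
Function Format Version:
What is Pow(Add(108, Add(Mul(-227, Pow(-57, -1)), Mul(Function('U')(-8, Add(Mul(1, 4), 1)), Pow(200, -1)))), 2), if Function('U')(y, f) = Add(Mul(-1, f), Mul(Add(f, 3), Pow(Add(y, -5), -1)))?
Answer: Rational(275282484706321, 21963240000) ≈ 12534.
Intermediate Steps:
Function('U')(y, f) = Add(Mul(-1, f), Mul(Pow(Add(-5, y), -1), Add(3, f))) (Function('U')(y, f) = Add(Mul(-1, f), Mul(Add(3, f), Pow(Add(-5, y), -1))) = Add(Mul(-1, f), Mul(Pow(Add(-5, y), -1), Add(3, f))))
Pow(Add(108, Add(Mul(-227, Pow(-57, -1)), Mul(Function('U')(-8, Add(Mul(1, 4), 1)), Pow(200, -1)))), 2) = Pow(Add(108, Add(Mul(-227, Pow(-57, -1)), Mul(Mul(Pow(Add(-5, -8), -1), Add(3, Mul(6, Add(Mul(1, 4), 1)), Mul(-1, Add(Mul(1, 4), 1), -8))), Pow(200, -1)))), 2) = Pow(Add(108, Add(Mul(-227, Rational(-1, 57)), Mul(Mul(Pow(-13, -1), Add(3, Mul(6, Add(4, 1)), Mul(-1, Add(4, 1), -8))), Rational(1, 200)))), 2) = Pow(Add(108, Add(Rational(227, 57), Mul(Mul(Rational(-1, 13), Add(3, Mul(6, 5), Mul(-1, 5, -8))), Rational(1, 200)))), 2) = Pow(Add(108, Add(Rational(227, 57), Mul(Mul(Rational(-1, 13), Add(3, 30, 40)), Rational(1, 200)))), 2) = Pow(Add(108, Add(Rational(227, 57), Mul(Mul(Rational(-1, 13), 73), Rational(1, 200)))), 2) = Pow(Add(108, Add(Rational(227, 57), Mul(Rational(-73, 13), Rational(1, 200)))), 2) = Pow(Add(108, Add(Rational(227, 57), Rational(-73, 2600))), 2) = Pow(Add(108, Rational(586039, 148200)), 2) = Pow(Rational(16591639, 148200), 2) = Rational(275282484706321, 21963240000)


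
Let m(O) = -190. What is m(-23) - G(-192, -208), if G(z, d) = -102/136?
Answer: -757/4 ≈ -189.25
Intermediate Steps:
G(z, d) = -¾ (G(z, d) = -102*1/136 = -¾)
m(-23) - G(-192, -208) = -190 - 1*(-¾) = -190 + ¾ = -757/4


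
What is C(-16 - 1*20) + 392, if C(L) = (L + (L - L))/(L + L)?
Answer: 785/2 ≈ 392.50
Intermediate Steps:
C(L) = 1/2 (C(L) = (L + 0)/((2*L)) = L*(1/(2*L)) = 1/2)
C(-16 - 1*20) + 392 = 1/2 + 392 = 785/2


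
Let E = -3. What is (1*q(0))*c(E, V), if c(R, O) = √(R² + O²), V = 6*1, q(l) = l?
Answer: 0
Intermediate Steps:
V = 6
c(R, O) = √(O² + R²)
(1*q(0))*c(E, V) = (1*0)*√(6² + (-3)²) = 0*√(36 + 9) = 0*√45 = 0*(3*√5) = 0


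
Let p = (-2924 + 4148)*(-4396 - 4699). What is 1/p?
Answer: -1/11132280 ≈ -8.9829e-8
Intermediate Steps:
p = -11132280 (p = 1224*(-9095) = -11132280)
1/p = 1/(-11132280) = -1/11132280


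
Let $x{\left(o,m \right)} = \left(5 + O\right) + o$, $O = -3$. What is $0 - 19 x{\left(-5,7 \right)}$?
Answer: $57$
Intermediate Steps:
$x{\left(o,m \right)} = 2 + o$ ($x{\left(o,m \right)} = \left(5 - 3\right) + o = 2 + o$)
$0 - 19 x{\left(-5,7 \right)} = 0 - 19 \left(2 - 5\right) = 0 - -57 = 0 + 57 = 57$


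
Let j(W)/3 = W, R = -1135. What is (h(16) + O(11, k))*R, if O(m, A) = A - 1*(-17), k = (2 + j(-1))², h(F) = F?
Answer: -38590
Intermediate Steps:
j(W) = 3*W
k = 1 (k = (2 + 3*(-1))² = (2 - 3)² = (-1)² = 1)
O(m, A) = 17 + A (O(m, A) = A + 17 = 17 + A)
(h(16) + O(11, k))*R = (16 + (17 + 1))*(-1135) = (16 + 18)*(-1135) = 34*(-1135) = -38590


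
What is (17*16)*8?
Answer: 2176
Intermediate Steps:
(17*16)*8 = 272*8 = 2176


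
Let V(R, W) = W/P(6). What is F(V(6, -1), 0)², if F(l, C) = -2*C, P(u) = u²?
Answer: 0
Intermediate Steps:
V(R, W) = W/36 (V(R, W) = W/(6²) = W/36)
F(V(6, -1), 0)² = (-2*0)² = 0² = 0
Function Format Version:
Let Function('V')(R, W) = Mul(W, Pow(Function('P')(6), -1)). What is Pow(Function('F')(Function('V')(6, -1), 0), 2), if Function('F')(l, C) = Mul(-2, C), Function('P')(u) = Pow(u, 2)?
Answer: 0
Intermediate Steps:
Function('V')(R, W) = Mul(Rational(1, 36), W) (Function('V')(R, W) = Mul(W, Pow(Pow(6, 2), -1)) = Mul(W, Pow(36, -1)) = Mul(W, Rational(1, 36)) = Mul(Rational(1, 36), W))
Pow(Function('F')(Function('V')(6, -1), 0), 2) = Pow(Mul(-2, 0), 2) = Pow(0, 2) = 0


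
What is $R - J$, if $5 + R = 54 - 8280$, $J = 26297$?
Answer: $-34528$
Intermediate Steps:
$R = -8231$ ($R = -5 + \left(54 - 8280\right) = -5 - 8226 = -8231$)
$R - J = -8231 - 26297 = -34528$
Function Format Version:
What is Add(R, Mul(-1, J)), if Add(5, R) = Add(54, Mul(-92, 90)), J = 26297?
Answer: -34528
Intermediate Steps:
R = -8231 (R = Add(-5, Add(54, Mul(-92, 90))) = Add(-5, Add(54, -8280)) = Add(-5, -8226) = -8231)
Add(R, Mul(-1, J)) = Add(-8231, Mul(-1, 26297)) = Add(-8231, -26297) = -34528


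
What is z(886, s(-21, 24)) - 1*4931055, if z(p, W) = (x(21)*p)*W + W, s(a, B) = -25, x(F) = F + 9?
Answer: -5595580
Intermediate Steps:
x(F) = 9 + F
z(p, W) = W + 30*W*p (z(p, W) = ((9 + 21)*p)*W + W = (30*p)*W + W = 30*W*p + W = W + 30*W*p)
z(886, s(-21, 24)) - 1*4931055 = -25*(1 + 30*886) - 1*4931055 = -25*(1 + 26580) - 4931055 = -25*26581 - 4931055 = -664525 - 4931055 = -5595580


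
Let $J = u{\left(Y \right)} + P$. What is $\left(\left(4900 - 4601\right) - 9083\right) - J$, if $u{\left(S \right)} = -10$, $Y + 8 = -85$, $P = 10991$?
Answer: $-19765$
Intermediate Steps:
$Y = -93$ ($Y = -8 - 85 = -93$)
$J = 10981$ ($J = -10 + 10991 = 10981$)
$\left(\left(4900 - 4601\right) - 9083\right) - J = \left(\left(4900 - 4601\right) - 9083\right) - 10981 = \left(299 - 9083\right) - 10981 = -8784 - 10981 = -19765$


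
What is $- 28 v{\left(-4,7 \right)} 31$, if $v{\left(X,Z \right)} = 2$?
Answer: $-1736$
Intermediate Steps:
$- 28 v{\left(-4,7 \right)} 31 = \left(-28\right) 2 \cdot 31 = \left(-56\right) 31 = -1736$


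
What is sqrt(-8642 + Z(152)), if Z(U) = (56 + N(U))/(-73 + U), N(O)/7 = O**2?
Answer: I*sqrt(41153786)/79 ≈ 81.204*I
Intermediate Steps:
N(O) = 7*O**2
Z(U) = (56 + 7*U**2)/(-73 + U)
sqrt(-8642 + Z(152)) = sqrt(-8642 + 7*(8 + 152**2)/(-73 + 152)) = sqrt(-8642 + 7*(8 + 23104)/79) = sqrt(-8642 + 7*(1/79)*23112) = sqrt(-8642 + 161784/79) = sqrt(-520934/79) = I*sqrt(41153786)/79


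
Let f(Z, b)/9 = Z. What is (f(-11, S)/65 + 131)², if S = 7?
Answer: 70829056/4225 ≈ 16764.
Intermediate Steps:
f(Z, b) = 9*Z
(f(-11, S)/65 + 131)² = ((9*(-11))/65 + 131)² = (-99*1/65 + 131)² = (-99/65 + 131)² = (8416/65)² = 70829056/4225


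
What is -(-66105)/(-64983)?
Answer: -22035/21661 ≈ -1.0173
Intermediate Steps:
-(-66105)/(-64983) = -(-66105)*(-1)/64983 = -1*22035/21661 = -22035/21661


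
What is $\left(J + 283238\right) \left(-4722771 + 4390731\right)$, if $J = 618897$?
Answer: $-299544905400$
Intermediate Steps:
$\left(J + 283238\right) \left(-4722771 + 4390731\right) = \left(618897 + 283238\right) \left(-4722771 + 4390731\right) = 902135 \left(-332040\right) = -299544905400$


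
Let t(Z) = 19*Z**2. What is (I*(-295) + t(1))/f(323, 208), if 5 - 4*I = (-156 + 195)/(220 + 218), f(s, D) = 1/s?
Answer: -64735337/584 ≈ -1.1085e+5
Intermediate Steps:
I = 717/584 (I = 5/4 - (-156 + 195)/(4*(220 + 218)) = 5/4 - 39/(4*438) = 5/4 - 1/4*13/146 = 5/4 - 13/584 = 717/584 ≈ 1.2277)
(I*(-295) + t(1))/f(323, 208) = ((717/584)*(-295) + 19*1**2)/(1/323) = (-211515/584 + 19*1)/(1/323) = (-211515/584 + 19)*323 = -200419/584*323 = -64735337/584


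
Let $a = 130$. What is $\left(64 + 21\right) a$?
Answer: $11050$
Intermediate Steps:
$\left(64 + 21\right) a = \left(64 + 21\right) 130 = 85 \cdot 130 = 11050$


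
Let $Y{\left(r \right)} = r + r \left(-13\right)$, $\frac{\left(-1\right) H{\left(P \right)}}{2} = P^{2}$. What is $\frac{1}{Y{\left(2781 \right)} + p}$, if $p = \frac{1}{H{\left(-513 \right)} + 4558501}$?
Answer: $- \frac{4032163}{134561343635} \approx -2.9965 \cdot 10^{-5}$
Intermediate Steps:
$H{\left(P \right)} = - 2 P^{2}$
$p = \frac{1}{4032163}$ ($p = \frac{1}{- 2 \left(-513\right)^{2} + 4558501} = \frac{1}{\left(-2\right) 263169 + 4558501} = \frac{1}{-526338 + 4558501} = \frac{1}{4032163} \approx 2.4801 \cdot 10^{-7}$)
$Y{\left(r \right)} = - 12 r$ ($Y{\left(r \right)} = r - 13 r = - 12 r$)
$\frac{1}{Y{\left(2781 \right)} + p} = \frac{1}{\left(-12\right) 2781 + \frac{1}{4032163}} = \frac{1}{-33372 + \frac{1}{4032163}} = \frac{1}{- \frac{134561343635}{4032163}} = - \frac{4032163}{134561343635}$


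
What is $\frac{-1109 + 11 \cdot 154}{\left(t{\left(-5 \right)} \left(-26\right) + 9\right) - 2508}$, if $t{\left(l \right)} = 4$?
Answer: $- \frac{585}{2603} \approx -0.22474$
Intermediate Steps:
$\frac{-1109 + 11 \cdot 154}{\left(t{\left(-5 \right)} \left(-26\right) + 9\right) - 2508} = \frac{-1109 + 11 \cdot 154}{\left(4 \left(-26\right) + 9\right) - 2508} = \frac{-1109 + 1694}{\left(-104 + 9\right) - 2508} = \frac{585}{-95 - 2508} = \frac{585}{-2603} = 585 \left(- \frac{1}{2603}\right) = - \frac{585}{2603}$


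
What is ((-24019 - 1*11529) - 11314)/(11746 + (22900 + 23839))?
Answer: -46862/58485 ≈ -0.80127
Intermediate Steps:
((-24019 - 1*11529) - 11314)/(11746 + (22900 + 23839)) = ((-24019 - 11529) - 11314)/(11746 + 46739) = (-35548 - 11314)/58485 = -46862*1/58485 = -46862/58485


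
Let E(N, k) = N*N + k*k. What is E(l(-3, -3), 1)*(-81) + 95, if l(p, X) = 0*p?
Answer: 14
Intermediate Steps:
l(p, X) = 0
E(N, k) = N² + k²
E(l(-3, -3), 1)*(-81) + 95 = (0² + 1²)*(-81) + 95 = (0 + 1)*(-81) + 95 = 1*(-81) + 95 = -81 + 95 = 14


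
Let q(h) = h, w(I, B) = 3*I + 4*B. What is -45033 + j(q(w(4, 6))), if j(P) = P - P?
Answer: -45033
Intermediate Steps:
j(P) = 0
-45033 + j(q(w(4, 6))) = -45033 + 0 = -45033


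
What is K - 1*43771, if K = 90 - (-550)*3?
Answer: -42031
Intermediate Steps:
K = 1740 (K = 90 - 110*(-15) = 90 + 1650 = 1740)
K - 1*43771 = 1740 - 1*43771 = 1740 - 43771 = -42031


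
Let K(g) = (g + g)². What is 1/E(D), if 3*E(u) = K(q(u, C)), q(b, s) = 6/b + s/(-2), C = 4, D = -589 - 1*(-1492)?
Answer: 90601/480000 ≈ 0.18875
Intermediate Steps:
D = 903 (D = -589 + 1492 = 903)
q(b, s) = 6/b - s/2 (q(b, s) = 6/b + s*(-½) = 6/b - s/2)
K(g) = 4*g² (K(g) = (2*g)² = 4*g²)
E(u) = 4*(-2 + 6/u)²/3 (E(u) = (4*(6/u - ½*4)²)/3 = (4*(6/u - 2)²)/3 = (4*(-2 + 6/u)²)/3 = 4*(-2 + 6/u)²/3)
1/E(D) = 1/((16/3)*(-3 + 903)²/903²) = 1/((16/3)*(1/815409)*900²) = 1/((16/3)*(1/815409)*810000) = 1/(480000/90601) = 90601/480000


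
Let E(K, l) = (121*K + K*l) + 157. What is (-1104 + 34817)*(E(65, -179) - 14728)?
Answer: -618330133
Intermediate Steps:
E(K, l) = 157 + 121*K + K*l
(-1104 + 34817)*(E(65, -179) - 14728) = (-1104 + 34817)*((157 + 121*65 + 65*(-179)) - 14728) = 33713*((157 + 7865 - 11635) - 14728) = 33713*(-3613 - 14728) = 33713*(-18341) = -618330133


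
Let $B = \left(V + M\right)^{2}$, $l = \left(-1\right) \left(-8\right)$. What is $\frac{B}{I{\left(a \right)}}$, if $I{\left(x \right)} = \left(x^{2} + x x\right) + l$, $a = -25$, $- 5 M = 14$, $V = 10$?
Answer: $\frac{648}{15725} \approx 0.041208$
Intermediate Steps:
$M = - \frac{14}{5}$ ($M = \left(- \frac{1}{5}\right) 14 = - \frac{14}{5} \approx -2.8$)
$l = 8$
$I{\left(x \right)} = 8 + 2 x^{2}$ ($I{\left(x \right)} = \left(x^{2} + x x\right) + 8 = \left(x^{2} + x^{2}\right) + 8 = 2 x^{2} + 8 = 8 + 2 x^{2}$)
$B = \frac{1296}{25}$ ($B = \left(10 - \frac{14}{5}\right)^{2} = \left(\frac{36}{5}\right)^{2} = \frac{1296}{25} \approx 51.84$)
$\frac{B}{I{\left(a \right)}} = \frac{1296}{25 \left(8 + 2 \left(-25\right)^{2}\right)} = \frac{1296}{25 \left(8 + 2 \cdot 625\right)} = \frac{1296}{25 \left(8 + 1250\right)} = \frac{1296}{25 \cdot 1258} = \frac{1296}{25} \cdot \frac{1}{1258} = \frac{648}{15725}$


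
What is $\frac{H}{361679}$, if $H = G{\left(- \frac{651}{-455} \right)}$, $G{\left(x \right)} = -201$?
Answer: $- \frac{201}{361679} \approx -0.00055574$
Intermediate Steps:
$H = -201$
$\frac{H}{361679} = - \frac{201}{361679}$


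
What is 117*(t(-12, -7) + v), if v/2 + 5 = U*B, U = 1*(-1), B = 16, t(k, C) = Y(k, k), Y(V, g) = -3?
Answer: -5265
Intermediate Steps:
t(k, C) = -3
U = -1
v = -42 (v = -10 + 2*(-1*16) = -10 + 2*(-16) = -10 - 32 = -42)
117*(t(-12, -7) + v) = 117*(-3 - 42) = 117*(-45) = -5265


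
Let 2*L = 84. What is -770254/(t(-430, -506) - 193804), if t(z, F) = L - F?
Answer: 385127/96628 ≈ 3.9857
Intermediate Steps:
L = 42 (L = (1/2)*84 = 42)
t(z, F) = 42 - F
-770254/(t(-430, -506) - 193804) = -770254/((42 - 1*(-506)) - 193804) = -770254/((42 + 506) - 193804) = -770254/(548 - 193804) = -770254/(-193256) = -770254*(-1/193256) = 385127/96628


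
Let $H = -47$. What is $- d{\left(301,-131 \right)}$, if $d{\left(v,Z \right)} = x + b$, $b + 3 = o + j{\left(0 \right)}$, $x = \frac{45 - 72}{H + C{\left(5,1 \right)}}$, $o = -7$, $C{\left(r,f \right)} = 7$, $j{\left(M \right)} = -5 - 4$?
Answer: $\frac{733}{40} \approx 18.325$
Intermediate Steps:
$j{\left(M \right)} = -9$
$x = \frac{27}{40}$ ($x = \frac{45 - 72}{-47 + 7} = - \frac{27}{-40} = \left(-27\right) \left(- \frac{1}{40}\right) = \frac{27}{40} \approx 0.675$)
$b = -19$ ($b = -3 - 16 = -19$)
$d{\left(v,Z \right)} = - \frac{733}{40}$ ($d{\left(v,Z \right)} = \frac{27}{40} - 19 = - \frac{733}{40}$)
$- d{\left(301,-131 \right)} = \left(-1\right) \left(- \frac{733}{40}\right) = \frac{733}{40}$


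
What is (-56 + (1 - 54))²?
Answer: 11881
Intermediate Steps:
(-56 + (1 - 54))² = (-56 - 53)² = (-109)² = 11881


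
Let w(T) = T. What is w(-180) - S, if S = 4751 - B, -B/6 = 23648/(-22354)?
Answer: -55042843/11177 ≈ -4924.7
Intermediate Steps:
B = 70944/11177 (B = -141888/(-22354) = -141888*(-1)/22354 = -6*(-11824/11177) = 70944/11177 ≈ 6.3473)
S = 53030983/11177 (S = 4751 - 1*70944/11177 = 4751 - 70944/11177 = 53030983/11177 ≈ 4744.7)
w(-180) - S = -180 - 1*53030983/11177 = -180 - 53030983/11177 = -55042843/11177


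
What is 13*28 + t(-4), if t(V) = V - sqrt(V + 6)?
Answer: 360 - sqrt(2) ≈ 358.59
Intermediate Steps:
t(V) = V - sqrt(6 + V)
13*28 + t(-4) = 13*28 + (-4 - sqrt(6 - 4)) = 364 + (-4 - sqrt(2)) = 360 - sqrt(2)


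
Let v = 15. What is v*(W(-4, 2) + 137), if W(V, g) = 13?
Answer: 2250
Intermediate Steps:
v*(W(-4, 2) + 137) = 15*(13 + 137) = 15*150 = 2250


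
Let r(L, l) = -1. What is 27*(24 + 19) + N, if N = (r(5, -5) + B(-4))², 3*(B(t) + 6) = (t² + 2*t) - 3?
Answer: 10705/9 ≈ 1189.4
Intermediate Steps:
B(t) = -7 + t²/3 + 2*t/3 (B(t) = -6 + ((t² + 2*t) - 3)/3 = -6 + (-3 + t² + 2*t)/3 = -6 + (-1 + t²/3 + 2*t/3) = -7 + t²/3 + 2*t/3)
N = 256/9 (N = (-1 + (-7 + (⅓)*(-4)² + (⅔)*(-4)))² = (-1 + (-7 + (⅓)*16 - 8/3))² = (-1 + (-7 + 16/3 - 8/3))² = (-1 - 13/3)² = (-16/3)² = 256/9 ≈ 28.444)
27*(24 + 19) + N = 27*(24 + 19) + 256/9 = 27*43 + 256/9 = 1161 + 256/9 = 10705/9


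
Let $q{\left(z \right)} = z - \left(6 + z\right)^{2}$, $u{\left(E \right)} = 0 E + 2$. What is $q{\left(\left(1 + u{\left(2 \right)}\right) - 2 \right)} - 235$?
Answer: $-283$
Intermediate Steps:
$u{\left(E \right)} = 2$ ($u{\left(E \right)} = 0 + 2 = 2$)
$q{\left(\left(1 + u{\left(2 \right)}\right) - 2 \right)} - 235 = \left(\left(\left(1 + 2\right) - 2\right) - \left(6 + \left(\left(1 + 2\right) - 2\right)\right)^{2}\right) - 235 = \left(\left(3 - 2\right) - \left(6 + \left(3 - 2\right)\right)^{2}\right) - 235 = \left(1 - \left(6 + 1\right)^{2}\right) - 235 = \left(1 - 7^{2}\right) - 235 = \left(1 - 49\right) - 235 = -48 - 235 = -283$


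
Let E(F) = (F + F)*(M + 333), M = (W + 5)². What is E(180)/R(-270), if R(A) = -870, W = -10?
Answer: -4296/29 ≈ -148.14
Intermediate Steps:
M = 25 (M = (-10 + 5)² = (-5)² = 25)
E(F) = 716*F (E(F) = (F + F)*(25 + 333) = (2*F)*358 = 716*F)
E(180)/R(-270) = (716*180)/(-870) = 128880*(-1/870) = -4296/29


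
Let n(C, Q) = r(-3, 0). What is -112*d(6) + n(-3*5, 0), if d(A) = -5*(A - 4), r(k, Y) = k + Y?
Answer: 1117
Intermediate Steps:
r(k, Y) = Y + k
n(C, Q) = -3 (n(C, Q) = 0 - 3 = -3)
d(A) = 20 - 5*A (d(A) = -5*(-4 + A) = 20 - 5*A)
-112*d(6) + n(-3*5, 0) = -112*(20 - 5*6) - 3 = -112*(20 - 30) - 3 = -112*(-10) - 3 = 1120 - 3 = 1117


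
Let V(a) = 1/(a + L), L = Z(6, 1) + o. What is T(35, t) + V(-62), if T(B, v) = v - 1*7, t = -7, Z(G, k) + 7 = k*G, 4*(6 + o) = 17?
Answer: -3630/259 ≈ -14.015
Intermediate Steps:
o = -7/4 (o = -6 + (¼)*17 = -6 + 17/4 = -7/4 ≈ -1.7500)
Z(G, k) = -7 + G*k (Z(G, k) = -7 + k*G = -7 + G*k)
L = -11/4 (L = (-7 + 6*1) - 7/4 = (-7 + 6) - 7/4 = -1 - 7/4 = -11/4 ≈ -2.7500)
V(a) = 1/(-11/4 + a) (V(a) = 1/(a - 11/4) = 1/(-11/4 + a))
T(B, v) = -7 + v (T(B, v) = v - 7 = -7 + v)
T(35, t) + V(-62) = (-7 - 7) + 4/(-11 + 4*(-62)) = -14 + 4/(-11 - 248) = -14 + 4/(-259) = -14 + 4*(-1/259) = -14 - 4/259 = -3630/259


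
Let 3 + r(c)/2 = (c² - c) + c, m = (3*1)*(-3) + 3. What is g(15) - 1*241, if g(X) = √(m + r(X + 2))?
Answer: -241 + √566 ≈ -217.21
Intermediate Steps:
m = -6 (m = 3*(-3) + 3 = -9 + 3 = -6)
r(c) = -6 + 2*c² (r(c) = -6 + 2*((c² - c) + c) = -6 + 2*c²)
g(X) = √(-12 + 2*(2 + X)²) (g(X) = √(-6 + (-6 + 2*(X + 2)²)) = √(-6 + (-6 + 2*(2 + X)²)) = √(-12 + 2*(2 + X)²))
g(15) - 1*241 = √(-12 + 2*(2 + 15)²) - 1*241 = √(-12 + 2*17²) - 241 = √(-12 + 2*289) - 241 = √(-12 + 578) - 241 = √566 - 241 = -241 + √566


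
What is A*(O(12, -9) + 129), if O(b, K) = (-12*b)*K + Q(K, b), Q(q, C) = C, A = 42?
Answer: 60354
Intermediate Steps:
O(b, K) = b - 12*K*b (O(b, K) = (-12*b)*K + b = -12*K*b + b = b - 12*K*b)
A*(O(12, -9) + 129) = 42*(12*(1 - 12*(-9)) + 129) = 42*(12*(1 + 108) + 129) = 42*(12*109 + 129) = 42*(1308 + 129) = 42*1437 = 60354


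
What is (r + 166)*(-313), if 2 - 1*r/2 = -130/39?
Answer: -165890/3 ≈ -55297.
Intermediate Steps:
r = 32/3 (r = 4 - (-260)/39 = 4 - 2*(-10/3) = 4 + 20/3 = 32/3 ≈ 10.667)
(r + 166)*(-313) = (32/3 + 166)*(-313) = (530/3)*(-313) = -165890/3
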